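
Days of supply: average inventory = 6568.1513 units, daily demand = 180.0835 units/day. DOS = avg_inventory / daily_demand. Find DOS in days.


DOS = 6568.1513 / 180.0835 = 36.4728

36.4728 days


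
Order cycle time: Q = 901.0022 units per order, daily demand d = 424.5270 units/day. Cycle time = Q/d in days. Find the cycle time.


Cycle = 901.0022 / 424.5270 = 2.1224

2.1224 days


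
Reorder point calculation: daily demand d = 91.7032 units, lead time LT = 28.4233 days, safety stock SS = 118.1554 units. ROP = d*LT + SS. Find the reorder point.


d*LT = 91.7032 * 28.4233 = 2606.5076
ROP = 2606.5076 + 118.1554 = 2724.6630

2724.6630 units


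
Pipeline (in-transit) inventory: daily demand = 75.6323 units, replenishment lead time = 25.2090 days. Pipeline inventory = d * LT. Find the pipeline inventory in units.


Pipeline = 75.6323 * 25.2090 = 1906.6147

1906.6147 units


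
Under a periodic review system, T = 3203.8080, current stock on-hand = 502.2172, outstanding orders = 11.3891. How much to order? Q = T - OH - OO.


Inventory position = OH + OO = 502.2172 + 11.3891 = 513.6063
Q = 3203.8080 - 513.6063 = 2690.2017

2690.2017 units


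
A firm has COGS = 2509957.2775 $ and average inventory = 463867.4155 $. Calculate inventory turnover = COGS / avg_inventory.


Turnover = 2509957.2775 / 463867.4155 = 5.4109

5.4109


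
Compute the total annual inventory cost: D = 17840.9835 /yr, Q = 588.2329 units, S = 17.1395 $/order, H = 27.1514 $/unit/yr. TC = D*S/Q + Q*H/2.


Ordering cost = D*S/Q = 519.8375
Holding cost = Q*H/2 = 7985.6734
TC = 519.8375 + 7985.6734 = 8505.5109

8505.5109 $/yr


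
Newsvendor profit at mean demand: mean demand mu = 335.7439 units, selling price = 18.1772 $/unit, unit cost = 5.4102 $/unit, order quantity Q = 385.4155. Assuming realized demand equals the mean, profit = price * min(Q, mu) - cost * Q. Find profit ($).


Sales at mu = min(385.4155, 335.7439) = 335.7439
Revenue = 18.1772 * 335.7439 = 6102.8840
Total cost = 5.4102 * 385.4155 = 2085.1749
Profit = 6102.8840 - 2085.1749 = 4017.7091

4017.7091 $


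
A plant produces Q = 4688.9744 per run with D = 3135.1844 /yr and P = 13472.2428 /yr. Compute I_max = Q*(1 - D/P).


D/P = 0.2327
1 - D/P = 0.7673
I_max = 4688.9744 * 0.7673 = 3597.7827

3597.7827 units


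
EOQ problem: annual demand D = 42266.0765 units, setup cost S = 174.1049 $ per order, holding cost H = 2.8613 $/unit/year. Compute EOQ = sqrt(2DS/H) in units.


2*D*S = 2 * 42266.0765 * 174.1049 = 14717462.0448
2*D*S/H = 5143627.7373
EOQ = sqrt(5143627.7373) = 2267.9567

2267.9567 units


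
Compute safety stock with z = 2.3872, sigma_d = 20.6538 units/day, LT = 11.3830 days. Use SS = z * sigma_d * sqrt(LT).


sqrt(LT) = sqrt(11.3830) = 3.3739
SS = 2.3872 * 20.6538 * 3.3739 = 166.3478

166.3478 units


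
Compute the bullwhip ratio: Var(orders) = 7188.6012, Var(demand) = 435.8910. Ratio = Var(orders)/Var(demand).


BW = 7188.6012 / 435.8910 = 16.4917

16.4917


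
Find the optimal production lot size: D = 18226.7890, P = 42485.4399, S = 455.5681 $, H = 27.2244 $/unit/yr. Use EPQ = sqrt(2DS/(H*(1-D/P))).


1 - D/P = 1 - 0.4290 = 0.5710
H*(1-D/P) = 15.5448
2DS = 16607087.2677
EPQ = sqrt(1068337.8749) = 1033.6043

1033.6043 units


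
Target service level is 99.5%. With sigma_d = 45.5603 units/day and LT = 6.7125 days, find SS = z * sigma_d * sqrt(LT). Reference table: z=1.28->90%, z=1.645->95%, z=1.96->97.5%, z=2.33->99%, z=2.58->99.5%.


From the table, SL = 99.5% corresponds to z = 2.58
sqrt(LT) = sqrt(6.7125) = 2.5908
SS = 2.58 * 45.5603 * 2.5908 = 304.5429

304.5429 units


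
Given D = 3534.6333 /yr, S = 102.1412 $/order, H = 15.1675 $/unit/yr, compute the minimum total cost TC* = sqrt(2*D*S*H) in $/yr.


2*D*S*H = 10951896.2197
TC* = sqrt(10951896.2197) = 3309.3649

3309.3649 $/yr


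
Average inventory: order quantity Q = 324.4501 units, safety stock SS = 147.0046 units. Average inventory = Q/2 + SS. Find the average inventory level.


Q/2 = 162.2251
Avg = 162.2251 + 147.0046 = 309.2296

309.2296 units


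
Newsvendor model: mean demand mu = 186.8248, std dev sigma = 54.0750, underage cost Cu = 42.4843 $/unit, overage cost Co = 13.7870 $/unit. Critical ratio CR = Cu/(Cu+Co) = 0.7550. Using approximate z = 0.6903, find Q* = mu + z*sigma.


CR = Cu/(Cu+Co) = 42.4843/(42.4843+13.7870) = 0.7550
z = 0.6903
Q* = 186.8248 + 0.6903 * 54.0750 = 224.1528

224.1528 units


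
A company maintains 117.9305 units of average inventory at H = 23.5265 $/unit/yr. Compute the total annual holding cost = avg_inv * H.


Cost = 117.9305 * 23.5265 = 2774.4919

2774.4919 $/yr


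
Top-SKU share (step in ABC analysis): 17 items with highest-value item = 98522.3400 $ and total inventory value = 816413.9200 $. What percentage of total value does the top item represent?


Top item = 98522.3400
Total = 816413.9200
Percentage = 98522.3400 / 816413.9200 * 100 = 12.0677

12.0677%


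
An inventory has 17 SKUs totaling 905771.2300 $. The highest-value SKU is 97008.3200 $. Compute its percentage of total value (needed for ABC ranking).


Top item = 97008.3200
Total = 905771.2300
Percentage = 97008.3200 / 905771.2300 * 100 = 10.7100

10.7100%


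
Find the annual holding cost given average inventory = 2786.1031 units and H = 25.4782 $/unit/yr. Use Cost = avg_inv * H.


Cost = 2786.1031 * 25.4782 = 70984.8920

70984.8920 $/yr


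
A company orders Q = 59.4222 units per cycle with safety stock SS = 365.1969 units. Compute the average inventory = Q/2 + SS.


Q/2 = 29.7111
Avg = 29.7111 + 365.1969 = 394.9080

394.9080 units


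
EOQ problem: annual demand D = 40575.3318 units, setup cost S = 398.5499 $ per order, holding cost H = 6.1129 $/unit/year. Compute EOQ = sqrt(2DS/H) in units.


2*D*S = 2 * 40575.3318 * 398.5499 = 32342588.8627
2*D*S/H = 5290874.8487
EOQ = sqrt(5290874.8487) = 2300.1902

2300.1902 units


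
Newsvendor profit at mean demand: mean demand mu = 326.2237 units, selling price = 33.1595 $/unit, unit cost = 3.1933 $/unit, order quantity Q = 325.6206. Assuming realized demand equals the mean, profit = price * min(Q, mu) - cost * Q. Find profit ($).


Sales at mu = min(325.6206, 326.2237) = 325.6206
Revenue = 33.1595 * 325.6206 = 10797.4163
Total cost = 3.1933 * 325.6206 = 1039.8043
Profit = 10797.4163 - 1039.8043 = 9757.6120

9757.6120 $


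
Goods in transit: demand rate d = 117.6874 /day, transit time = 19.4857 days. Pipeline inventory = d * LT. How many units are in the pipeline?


Pipeline = 117.6874 * 19.4857 = 2293.2214

2293.2214 units


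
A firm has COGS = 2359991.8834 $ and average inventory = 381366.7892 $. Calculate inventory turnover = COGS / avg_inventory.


Turnover = 2359991.8834 / 381366.7892 = 6.1882

6.1882


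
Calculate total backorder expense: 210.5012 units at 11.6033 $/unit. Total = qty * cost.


Total = 210.5012 * 11.6033 = 2442.5086

2442.5086 $


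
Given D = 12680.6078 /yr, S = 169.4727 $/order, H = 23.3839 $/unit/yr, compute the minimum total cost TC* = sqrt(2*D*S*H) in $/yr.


2*D*S*H = 100504789.8402
TC* = sqrt(100504789.8402) = 10025.2077

10025.2077 $/yr


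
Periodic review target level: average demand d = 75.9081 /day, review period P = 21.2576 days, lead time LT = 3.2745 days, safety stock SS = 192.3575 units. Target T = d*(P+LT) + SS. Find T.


P + LT = 24.5321
d*(P+LT) = 75.9081 * 24.5321 = 1862.1851
T = 1862.1851 + 192.3575 = 2054.5426

2054.5426 units


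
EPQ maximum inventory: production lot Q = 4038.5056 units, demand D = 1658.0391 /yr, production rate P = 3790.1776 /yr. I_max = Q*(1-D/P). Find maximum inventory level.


D/P = 0.4375
1 - D/P = 0.5625
I_max = 4038.5056 * 0.5625 = 2271.8337

2271.8337 units


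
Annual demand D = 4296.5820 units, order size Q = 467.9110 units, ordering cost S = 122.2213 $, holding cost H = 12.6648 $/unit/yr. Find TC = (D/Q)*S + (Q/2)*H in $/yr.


Ordering cost = D*S/Q = 1122.2943
Holding cost = Q*H/2 = 2962.9996
TC = 1122.2943 + 2962.9996 = 4085.2939

4085.2939 $/yr


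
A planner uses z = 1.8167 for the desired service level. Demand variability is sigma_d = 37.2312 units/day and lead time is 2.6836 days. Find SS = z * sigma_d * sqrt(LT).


sqrt(LT) = sqrt(2.6836) = 1.6382
SS = 1.8167 * 37.2312 * 1.6382 = 110.8024

110.8024 units


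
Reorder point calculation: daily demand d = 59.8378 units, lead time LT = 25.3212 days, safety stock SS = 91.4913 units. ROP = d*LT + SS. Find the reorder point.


d*LT = 59.8378 * 25.3212 = 1515.1649
ROP = 1515.1649 + 91.4913 = 1606.6562

1606.6562 units


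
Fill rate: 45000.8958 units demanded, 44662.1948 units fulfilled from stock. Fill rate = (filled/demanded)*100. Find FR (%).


FR = 44662.1948 / 45000.8958 * 100 = 99.2473

99.2473%


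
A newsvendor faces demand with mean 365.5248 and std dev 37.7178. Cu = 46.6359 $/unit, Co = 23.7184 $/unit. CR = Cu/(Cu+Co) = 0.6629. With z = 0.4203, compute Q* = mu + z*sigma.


CR = Cu/(Cu+Co) = 46.6359/(46.6359+23.7184) = 0.6629
z = 0.4203
Q* = 365.5248 + 0.4203 * 37.7178 = 381.3776

381.3776 units


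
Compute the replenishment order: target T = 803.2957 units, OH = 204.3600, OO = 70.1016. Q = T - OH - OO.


Inventory position = OH + OO = 204.3600 + 70.1016 = 274.4616
Q = 803.2957 - 274.4616 = 528.8341

528.8341 units


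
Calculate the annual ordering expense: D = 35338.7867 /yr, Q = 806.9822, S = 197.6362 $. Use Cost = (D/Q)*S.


Number of orders = D/Q = 43.7913
Cost = 43.7913 * 197.6362 = 8654.7430

8654.7430 $/yr


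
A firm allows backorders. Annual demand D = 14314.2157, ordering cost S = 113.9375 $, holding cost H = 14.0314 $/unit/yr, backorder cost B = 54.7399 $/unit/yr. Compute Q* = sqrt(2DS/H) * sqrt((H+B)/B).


sqrt(2DS/H) = 482.1494
sqrt((H+B)/B) = 1.1209
Q* = 482.1494 * 1.1209 = 540.4223

540.4223 units


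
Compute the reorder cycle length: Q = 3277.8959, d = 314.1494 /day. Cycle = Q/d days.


Cycle = 3277.8959 / 314.1494 = 10.4342

10.4342 days


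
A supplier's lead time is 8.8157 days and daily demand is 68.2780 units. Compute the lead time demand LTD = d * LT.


LTD = 68.2780 * 8.8157 = 601.9184

601.9184 units


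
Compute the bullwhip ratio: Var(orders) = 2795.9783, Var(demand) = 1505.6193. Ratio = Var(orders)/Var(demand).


BW = 2795.9783 / 1505.6193 = 1.8570

1.8570


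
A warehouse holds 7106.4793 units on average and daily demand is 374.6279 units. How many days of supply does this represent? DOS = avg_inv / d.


DOS = 7106.4793 / 374.6279 = 18.9694

18.9694 days


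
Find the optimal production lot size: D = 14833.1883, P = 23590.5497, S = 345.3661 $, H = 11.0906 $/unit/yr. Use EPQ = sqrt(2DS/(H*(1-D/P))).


1 - D/P = 1 - 0.6288 = 0.3712
H*(1-D/P) = 4.1171
2DS = 10245760.7875
EPQ = sqrt(2488593.4752) = 1577.5276

1577.5276 units


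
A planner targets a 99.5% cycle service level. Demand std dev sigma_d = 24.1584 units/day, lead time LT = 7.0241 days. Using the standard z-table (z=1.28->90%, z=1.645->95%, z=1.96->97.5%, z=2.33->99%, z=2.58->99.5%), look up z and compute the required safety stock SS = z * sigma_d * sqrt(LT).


From the table, SL = 99.5% corresponds to z = 2.58
sqrt(LT) = sqrt(7.0241) = 2.6503
SS = 2.58 * 24.1584 * 2.6503 = 165.1898

165.1898 units


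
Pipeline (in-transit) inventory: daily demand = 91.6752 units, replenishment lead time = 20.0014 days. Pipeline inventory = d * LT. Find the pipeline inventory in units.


Pipeline = 91.6752 * 20.0014 = 1833.6323

1833.6323 units


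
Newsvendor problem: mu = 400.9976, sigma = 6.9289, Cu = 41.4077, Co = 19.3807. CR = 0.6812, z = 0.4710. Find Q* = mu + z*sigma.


CR = Cu/(Cu+Co) = 41.4077/(41.4077+19.3807) = 0.6812
z = 0.4710
Q* = 400.9976 + 0.4710 * 6.9289 = 404.2611

404.2611 units


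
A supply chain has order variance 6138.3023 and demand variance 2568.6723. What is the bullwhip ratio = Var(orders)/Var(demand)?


BW = 6138.3023 / 2568.6723 = 2.3897

2.3897


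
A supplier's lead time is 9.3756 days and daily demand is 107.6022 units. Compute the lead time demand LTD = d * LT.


LTD = 107.6022 * 9.3756 = 1008.8352

1008.8352 units


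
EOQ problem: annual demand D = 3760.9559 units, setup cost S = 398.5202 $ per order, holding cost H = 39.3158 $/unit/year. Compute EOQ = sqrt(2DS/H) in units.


2*D*S = 2 * 3760.9559 * 398.5202 = 2997633.7949
2*D*S/H = 76245.0159
EOQ = sqrt(76245.0159) = 276.1250

276.1250 units


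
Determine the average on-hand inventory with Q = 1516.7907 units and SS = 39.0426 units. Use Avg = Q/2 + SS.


Q/2 = 758.3954
Avg = 758.3954 + 39.0426 = 797.4380

797.4380 units


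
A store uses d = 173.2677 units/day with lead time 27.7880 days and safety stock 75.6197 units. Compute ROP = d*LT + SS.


d*LT = 173.2677 * 27.7880 = 4814.7628
ROP = 4814.7628 + 75.6197 = 4890.3825

4890.3825 units


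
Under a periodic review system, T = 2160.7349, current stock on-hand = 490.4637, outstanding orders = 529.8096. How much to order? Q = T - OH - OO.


Inventory position = OH + OO = 490.4637 + 529.8096 = 1020.2733
Q = 2160.7349 - 1020.2733 = 1140.4616

1140.4616 units


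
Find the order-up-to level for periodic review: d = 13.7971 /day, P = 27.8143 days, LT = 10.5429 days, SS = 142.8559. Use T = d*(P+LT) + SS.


P + LT = 38.3572
d*(P+LT) = 13.7971 * 38.3572 = 529.2181
T = 529.2181 + 142.8559 = 672.0740

672.0740 units


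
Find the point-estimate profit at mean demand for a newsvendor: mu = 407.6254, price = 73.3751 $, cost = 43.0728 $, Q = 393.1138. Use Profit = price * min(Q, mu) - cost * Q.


Sales at mu = min(393.1138, 407.6254) = 393.1138
Revenue = 73.3751 * 393.1138 = 28844.7644
Total cost = 43.0728 * 393.1138 = 16932.5121
Profit = 28844.7644 - 16932.5121 = 11912.2523

11912.2523 $


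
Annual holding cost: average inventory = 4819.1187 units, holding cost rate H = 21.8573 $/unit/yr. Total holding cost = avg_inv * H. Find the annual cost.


Cost = 4819.1187 * 21.8573 = 105332.9232

105332.9232 $/yr


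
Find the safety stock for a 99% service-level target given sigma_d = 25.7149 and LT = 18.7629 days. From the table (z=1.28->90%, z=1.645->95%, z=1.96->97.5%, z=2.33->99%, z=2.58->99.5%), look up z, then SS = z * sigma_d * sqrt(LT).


From the table, SL = 99% corresponds to z = 2.33
sqrt(LT) = sqrt(18.7629) = 4.3316
SS = 2.33 * 25.7149 * 4.3316 = 259.5319

259.5319 units


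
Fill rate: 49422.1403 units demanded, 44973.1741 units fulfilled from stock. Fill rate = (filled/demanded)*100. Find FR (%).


FR = 44973.1741 / 49422.1403 * 100 = 90.9980

90.9980%


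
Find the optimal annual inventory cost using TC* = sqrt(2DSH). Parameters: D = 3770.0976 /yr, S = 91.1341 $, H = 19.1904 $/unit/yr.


2*D*S*H = 13187046.1234
TC* = sqrt(13187046.1234) = 3631.3973

3631.3973 $/yr


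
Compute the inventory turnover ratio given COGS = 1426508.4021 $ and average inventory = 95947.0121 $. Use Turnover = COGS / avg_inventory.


Turnover = 1426508.4021 / 95947.0121 = 14.8677

14.8677


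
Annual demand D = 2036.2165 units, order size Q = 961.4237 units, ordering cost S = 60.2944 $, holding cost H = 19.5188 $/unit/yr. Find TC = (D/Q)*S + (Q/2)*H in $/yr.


Ordering cost = D*S/Q = 127.6986
Holding cost = Q*H/2 = 9382.9185
TC = 127.6986 + 9382.9185 = 9510.6170

9510.6170 $/yr


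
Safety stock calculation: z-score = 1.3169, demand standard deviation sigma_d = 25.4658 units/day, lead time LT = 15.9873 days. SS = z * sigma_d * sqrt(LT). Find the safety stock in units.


sqrt(LT) = sqrt(15.9873) = 3.9984
SS = 1.3169 * 25.4658 * 3.9984 = 134.0904

134.0904 units


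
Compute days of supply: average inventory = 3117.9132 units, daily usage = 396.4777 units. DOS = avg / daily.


DOS = 3117.9132 / 396.4777 = 7.8640

7.8640 days


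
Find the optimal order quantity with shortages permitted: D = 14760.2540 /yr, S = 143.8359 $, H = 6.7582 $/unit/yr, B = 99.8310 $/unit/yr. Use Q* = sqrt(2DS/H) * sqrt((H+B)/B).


sqrt(2DS/H) = 792.6474
sqrt((H+B)/B) = 1.0333
Q* = 792.6474 * 1.0333 = 819.0378

819.0378 units


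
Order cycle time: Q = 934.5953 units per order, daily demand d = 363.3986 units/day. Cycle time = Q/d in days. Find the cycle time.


Cycle = 934.5953 / 363.3986 = 2.5718

2.5718 days


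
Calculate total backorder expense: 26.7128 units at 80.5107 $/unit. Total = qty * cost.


Total = 26.7128 * 80.5107 = 2150.6662

2150.6662 $


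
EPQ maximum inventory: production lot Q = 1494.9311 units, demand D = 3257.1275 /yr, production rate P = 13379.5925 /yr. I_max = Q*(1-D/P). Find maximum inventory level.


D/P = 0.2434
1 - D/P = 0.7566
I_max = 1494.9311 * 0.7566 = 1131.0051

1131.0051 units


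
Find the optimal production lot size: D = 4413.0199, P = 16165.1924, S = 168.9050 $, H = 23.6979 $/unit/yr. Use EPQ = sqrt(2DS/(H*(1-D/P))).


1 - D/P = 1 - 0.2730 = 0.7270
H*(1-D/P) = 17.2285
2DS = 1490762.2524
EPQ = sqrt(86528.9125) = 294.1580

294.1580 units


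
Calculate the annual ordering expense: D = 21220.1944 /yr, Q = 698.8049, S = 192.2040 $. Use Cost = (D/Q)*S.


Number of orders = D/Q = 30.3664
Cost = 30.3664 * 192.2040 = 5836.5450

5836.5450 $/yr


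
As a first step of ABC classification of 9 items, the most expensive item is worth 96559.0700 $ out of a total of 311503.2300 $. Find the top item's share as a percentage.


Top item = 96559.0700
Total = 311503.2300
Percentage = 96559.0700 / 311503.2300 * 100 = 30.9978

30.9978%


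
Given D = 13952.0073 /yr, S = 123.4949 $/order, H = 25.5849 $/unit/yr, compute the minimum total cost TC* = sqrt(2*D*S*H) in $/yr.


2*D*S*H = 88165654.7585
TC* = sqrt(88165654.7585) = 9389.6568

9389.6568 $/yr


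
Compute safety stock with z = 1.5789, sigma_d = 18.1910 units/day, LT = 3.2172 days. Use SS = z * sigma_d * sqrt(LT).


sqrt(LT) = sqrt(3.2172) = 1.7937
SS = 1.5789 * 18.1910 * 1.7937 = 51.5170

51.5170 units


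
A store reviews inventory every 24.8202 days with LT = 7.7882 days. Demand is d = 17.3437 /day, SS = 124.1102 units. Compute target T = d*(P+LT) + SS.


P + LT = 32.6084
d*(P+LT) = 17.3437 * 32.6084 = 565.5503
T = 565.5503 + 124.1102 = 689.6605

689.6605 units


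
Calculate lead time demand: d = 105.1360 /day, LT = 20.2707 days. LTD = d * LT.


LTD = 105.1360 * 20.2707 = 2131.1803

2131.1803 units


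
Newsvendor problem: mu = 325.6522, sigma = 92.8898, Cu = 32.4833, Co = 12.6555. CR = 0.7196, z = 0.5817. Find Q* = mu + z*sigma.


CR = Cu/(Cu+Co) = 32.4833/(32.4833+12.6555) = 0.7196
z = 0.5817
Q* = 325.6522 + 0.5817 * 92.8898 = 379.6862

379.6862 units


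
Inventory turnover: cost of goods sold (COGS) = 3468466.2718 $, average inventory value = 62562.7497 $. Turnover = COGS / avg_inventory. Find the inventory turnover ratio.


Turnover = 3468466.2718 / 62562.7497 = 55.4398

55.4398


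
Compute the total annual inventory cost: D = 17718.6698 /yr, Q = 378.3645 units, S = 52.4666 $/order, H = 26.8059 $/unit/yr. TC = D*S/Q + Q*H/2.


Ordering cost = D*S/Q = 2456.9915
Holding cost = Q*H/2 = 5071.2005
TC = 2456.9915 + 5071.2005 = 7528.1920

7528.1920 $/yr


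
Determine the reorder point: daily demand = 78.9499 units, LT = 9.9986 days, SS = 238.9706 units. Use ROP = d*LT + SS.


d*LT = 78.9499 * 9.9986 = 789.3885
ROP = 789.3885 + 238.9706 = 1028.3591

1028.3591 units


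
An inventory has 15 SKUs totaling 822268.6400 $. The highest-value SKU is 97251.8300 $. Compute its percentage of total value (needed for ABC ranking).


Top item = 97251.8300
Total = 822268.6400
Percentage = 97251.8300 / 822268.6400 * 100 = 11.8273

11.8273%


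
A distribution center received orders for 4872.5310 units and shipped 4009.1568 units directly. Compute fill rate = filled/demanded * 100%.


FR = 4009.1568 / 4872.5310 * 100 = 82.2808

82.2808%


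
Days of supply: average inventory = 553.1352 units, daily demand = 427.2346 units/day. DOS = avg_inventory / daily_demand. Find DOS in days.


DOS = 553.1352 / 427.2346 = 1.2947

1.2947 days


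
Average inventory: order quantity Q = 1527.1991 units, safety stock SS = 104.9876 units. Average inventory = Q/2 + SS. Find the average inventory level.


Q/2 = 763.5996
Avg = 763.5996 + 104.9876 = 868.5872

868.5872 units


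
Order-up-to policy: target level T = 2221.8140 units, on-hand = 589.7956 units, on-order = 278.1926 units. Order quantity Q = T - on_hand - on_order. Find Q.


Inventory position = OH + OO = 589.7956 + 278.1926 = 867.9882
Q = 2221.8140 - 867.9882 = 1353.8258

1353.8258 units


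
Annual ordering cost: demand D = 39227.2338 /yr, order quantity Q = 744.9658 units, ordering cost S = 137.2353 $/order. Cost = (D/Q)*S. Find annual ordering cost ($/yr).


Number of orders = D/Q = 52.6564
Cost = 52.6564 * 137.2353 = 7226.3199

7226.3199 $/yr


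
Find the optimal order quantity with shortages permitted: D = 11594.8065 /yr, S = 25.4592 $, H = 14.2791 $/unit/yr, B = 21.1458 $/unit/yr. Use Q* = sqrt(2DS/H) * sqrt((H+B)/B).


sqrt(2DS/H) = 203.3381
sqrt((H+B)/B) = 1.2943
Q* = 203.3381 * 1.2943 = 263.1849

263.1849 units


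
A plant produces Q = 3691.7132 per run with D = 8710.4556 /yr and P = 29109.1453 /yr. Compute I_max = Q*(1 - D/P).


D/P = 0.2992
1 - D/P = 0.7008
I_max = 3691.7132 * 0.7008 = 2587.0259

2587.0259 units


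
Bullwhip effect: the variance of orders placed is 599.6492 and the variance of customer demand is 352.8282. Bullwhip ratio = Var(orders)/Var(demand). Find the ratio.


BW = 599.6492 / 352.8282 = 1.6996

1.6996


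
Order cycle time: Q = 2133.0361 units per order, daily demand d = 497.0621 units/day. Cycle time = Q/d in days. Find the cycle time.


Cycle = 2133.0361 / 497.0621 = 4.2913

4.2913 days


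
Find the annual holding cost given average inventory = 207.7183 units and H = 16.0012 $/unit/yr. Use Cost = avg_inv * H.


Cost = 207.7183 * 16.0012 = 3323.7421

3323.7421 $/yr


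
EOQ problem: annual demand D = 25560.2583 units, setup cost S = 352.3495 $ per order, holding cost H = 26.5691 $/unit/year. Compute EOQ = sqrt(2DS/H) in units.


2*D*S = 2 * 25560.2583 * 352.3495 = 18012288.4638
2*D*S/H = 677941.2349
EOQ = sqrt(677941.2349) = 823.3719

823.3719 units


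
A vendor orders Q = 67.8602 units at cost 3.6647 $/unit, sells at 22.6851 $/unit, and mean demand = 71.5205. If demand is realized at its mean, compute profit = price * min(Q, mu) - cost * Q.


Sales at mu = min(67.8602, 71.5205) = 67.8602
Revenue = 22.6851 * 67.8602 = 1539.4154
Total cost = 3.6647 * 67.8602 = 248.6873
Profit = 1539.4154 - 248.6873 = 1290.7281

1290.7281 $


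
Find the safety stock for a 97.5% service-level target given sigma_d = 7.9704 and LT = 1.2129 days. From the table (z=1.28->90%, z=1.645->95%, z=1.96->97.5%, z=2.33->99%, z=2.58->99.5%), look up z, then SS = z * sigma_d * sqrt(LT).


From the table, SL = 97.5% corresponds to z = 1.96
sqrt(LT) = sqrt(1.2129) = 1.1013
SS = 1.96 * 7.9704 * 1.1013 = 17.2048

17.2048 units


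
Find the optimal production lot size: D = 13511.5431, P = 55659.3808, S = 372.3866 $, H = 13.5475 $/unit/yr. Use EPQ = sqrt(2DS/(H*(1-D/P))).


1 - D/P = 1 - 0.2428 = 0.7572
H*(1-D/P) = 10.2588
2DS = 10063035.1915
EPQ = sqrt(980918.4503) = 990.4133

990.4133 units


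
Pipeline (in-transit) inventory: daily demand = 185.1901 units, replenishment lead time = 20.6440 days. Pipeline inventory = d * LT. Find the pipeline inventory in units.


Pipeline = 185.1901 * 20.6440 = 3823.0644

3823.0644 units


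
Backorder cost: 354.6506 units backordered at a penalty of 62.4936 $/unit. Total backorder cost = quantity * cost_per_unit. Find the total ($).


Total = 354.6506 * 62.4936 = 22163.3927

22163.3927 $


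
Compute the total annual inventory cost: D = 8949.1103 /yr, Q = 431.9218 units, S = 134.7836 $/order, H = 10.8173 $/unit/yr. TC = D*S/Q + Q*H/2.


Ordering cost = D*S/Q = 2792.6196
Holding cost = Q*H/2 = 2336.1138
TC = 2792.6196 + 2336.1138 = 5128.7335

5128.7335 $/yr


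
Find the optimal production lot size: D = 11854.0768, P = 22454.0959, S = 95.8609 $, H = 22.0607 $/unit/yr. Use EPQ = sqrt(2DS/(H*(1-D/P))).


1 - D/P = 1 - 0.5279 = 0.4721
H*(1-D/P) = 10.4143
2DS = 2272684.9414
EPQ = sqrt(218227.1952) = 467.1479

467.1479 units


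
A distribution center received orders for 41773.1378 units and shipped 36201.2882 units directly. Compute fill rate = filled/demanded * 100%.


FR = 36201.2882 / 41773.1378 * 100 = 86.6616

86.6616%


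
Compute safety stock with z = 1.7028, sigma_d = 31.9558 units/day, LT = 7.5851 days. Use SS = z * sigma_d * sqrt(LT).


sqrt(LT) = sqrt(7.5851) = 2.7541
SS = 1.7028 * 31.9558 * 2.7541 = 149.8629

149.8629 units


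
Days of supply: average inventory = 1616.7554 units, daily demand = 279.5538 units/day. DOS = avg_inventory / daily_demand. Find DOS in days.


DOS = 1616.7554 / 279.5538 = 5.7833

5.7833 days


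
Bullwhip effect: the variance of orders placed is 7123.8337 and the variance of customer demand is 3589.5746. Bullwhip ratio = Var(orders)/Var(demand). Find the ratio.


BW = 7123.8337 / 3589.5746 = 1.9846

1.9846


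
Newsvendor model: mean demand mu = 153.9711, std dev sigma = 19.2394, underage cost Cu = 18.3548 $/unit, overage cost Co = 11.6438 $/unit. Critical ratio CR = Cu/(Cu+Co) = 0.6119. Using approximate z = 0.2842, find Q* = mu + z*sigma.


CR = Cu/(Cu+Co) = 18.3548/(18.3548+11.6438) = 0.6119
z = 0.2842
Q* = 153.9711 + 0.2842 * 19.2394 = 159.4389

159.4389 units


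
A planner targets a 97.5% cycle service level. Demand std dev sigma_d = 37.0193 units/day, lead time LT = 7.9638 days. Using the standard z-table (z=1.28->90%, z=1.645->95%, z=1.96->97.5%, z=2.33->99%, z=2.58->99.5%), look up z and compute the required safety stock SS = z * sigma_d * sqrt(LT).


From the table, SL = 97.5% corresponds to z = 1.96
sqrt(LT) = sqrt(7.9638) = 2.8220
SS = 1.96 * 37.0193 * 2.8220 = 204.7597

204.7597 units


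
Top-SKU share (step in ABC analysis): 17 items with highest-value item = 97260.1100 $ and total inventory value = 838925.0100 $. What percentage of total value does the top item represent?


Top item = 97260.1100
Total = 838925.0100
Percentage = 97260.1100 / 838925.0100 * 100 = 11.5934

11.5934%


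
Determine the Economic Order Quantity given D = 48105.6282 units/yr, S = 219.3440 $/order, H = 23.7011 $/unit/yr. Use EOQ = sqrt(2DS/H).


2*D*S = 2 * 48105.6282 * 219.3440 = 21103361.8238
2*D*S/H = 890395.8814
EOQ = sqrt(890395.8814) = 943.6079

943.6079 units


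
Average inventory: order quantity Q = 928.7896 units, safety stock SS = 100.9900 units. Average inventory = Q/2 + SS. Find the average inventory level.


Q/2 = 464.3948
Avg = 464.3948 + 100.9900 = 565.3848

565.3848 units


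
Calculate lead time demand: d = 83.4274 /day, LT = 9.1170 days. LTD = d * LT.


LTD = 83.4274 * 9.1170 = 760.6076

760.6076 units


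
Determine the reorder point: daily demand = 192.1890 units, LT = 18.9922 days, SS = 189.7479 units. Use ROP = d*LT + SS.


d*LT = 192.1890 * 18.9922 = 3650.0919
ROP = 3650.0919 + 189.7479 = 3839.8398

3839.8398 units


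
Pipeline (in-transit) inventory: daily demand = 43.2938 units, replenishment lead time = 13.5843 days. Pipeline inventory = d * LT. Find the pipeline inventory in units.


Pipeline = 43.2938 * 13.5843 = 588.1160

588.1160 units


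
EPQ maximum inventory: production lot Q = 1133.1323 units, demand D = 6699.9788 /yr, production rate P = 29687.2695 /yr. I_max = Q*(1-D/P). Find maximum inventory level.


D/P = 0.2257
1 - D/P = 0.7743
I_max = 1133.1323 * 0.7743 = 877.4011

877.4011 units


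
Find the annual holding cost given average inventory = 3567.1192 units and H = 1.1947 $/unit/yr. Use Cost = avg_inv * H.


Cost = 3567.1192 * 1.1947 = 4261.6373

4261.6373 $/yr


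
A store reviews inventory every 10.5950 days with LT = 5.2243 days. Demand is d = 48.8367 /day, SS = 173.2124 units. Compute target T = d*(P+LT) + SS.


P + LT = 15.8193
d*(P+LT) = 48.8367 * 15.8193 = 772.5624
T = 772.5624 + 173.2124 = 945.7748

945.7748 units


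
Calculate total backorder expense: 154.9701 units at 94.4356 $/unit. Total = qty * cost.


Total = 154.9701 * 94.4356 = 14634.6944

14634.6944 $


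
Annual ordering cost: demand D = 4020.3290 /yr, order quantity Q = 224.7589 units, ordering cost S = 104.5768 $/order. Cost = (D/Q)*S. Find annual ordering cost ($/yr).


Number of orders = D/Q = 17.8873
Cost = 17.8873 * 104.5768 = 1870.5962

1870.5962 $/yr


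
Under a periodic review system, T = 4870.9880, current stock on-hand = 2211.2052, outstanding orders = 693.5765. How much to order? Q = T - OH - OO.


Inventory position = OH + OO = 2211.2052 + 693.5765 = 2904.7817
Q = 4870.9880 - 2904.7817 = 1966.2063

1966.2063 units


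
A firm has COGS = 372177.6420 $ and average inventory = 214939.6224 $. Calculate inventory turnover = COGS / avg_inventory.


Turnover = 372177.6420 / 214939.6224 = 1.7315

1.7315


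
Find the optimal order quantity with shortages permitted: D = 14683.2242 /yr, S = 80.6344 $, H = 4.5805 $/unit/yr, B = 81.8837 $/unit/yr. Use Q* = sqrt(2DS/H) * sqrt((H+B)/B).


sqrt(2DS/H) = 719.0009
sqrt((H+B)/B) = 1.0276
Q* = 719.0009 * 1.0276 = 738.8374

738.8374 units


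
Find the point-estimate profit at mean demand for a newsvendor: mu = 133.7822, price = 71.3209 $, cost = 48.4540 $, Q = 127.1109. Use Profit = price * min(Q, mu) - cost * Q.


Sales at mu = min(127.1109, 133.7822) = 127.1109
Revenue = 71.3209 * 127.1109 = 9065.6638
Total cost = 48.4540 * 127.1109 = 6159.0315
Profit = 9065.6638 - 6159.0315 = 2906.6322

2906.6322 $


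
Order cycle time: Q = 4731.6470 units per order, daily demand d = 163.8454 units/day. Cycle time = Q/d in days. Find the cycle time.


Cycle = 4731.6470 / 163.8454 = 28.8787

28.8787 days


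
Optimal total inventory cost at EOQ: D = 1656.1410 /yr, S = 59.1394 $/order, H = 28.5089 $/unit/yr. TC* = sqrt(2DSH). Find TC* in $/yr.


2*D*S*H = 5584504.9369
TC* = sqrt(5584504.9369) = 2363.1557

2363.1557 $/yr


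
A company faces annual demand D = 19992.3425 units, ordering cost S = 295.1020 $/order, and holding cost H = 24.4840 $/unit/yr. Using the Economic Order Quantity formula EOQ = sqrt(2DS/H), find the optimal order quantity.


2*D*S = 2 * 19992.3425 * 295.1020 = 11799560.5129
2*D*S/H = 481929.4442
EOQ = sqrt(481929.4442) = 694.2114

694.2114 units


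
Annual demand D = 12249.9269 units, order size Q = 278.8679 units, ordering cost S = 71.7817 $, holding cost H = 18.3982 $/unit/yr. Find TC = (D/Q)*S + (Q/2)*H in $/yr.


Ordering cost = D*S/Q = 3153.1796
Holding cost = Q*H/2 = 2565.3337
TC = 3153.1796 + 2565.3337 = 5718.5133

5718.5133 $/yr


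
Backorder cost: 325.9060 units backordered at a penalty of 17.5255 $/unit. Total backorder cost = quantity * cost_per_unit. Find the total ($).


Total = 325.9060 * 17.5255 = 5711.6656

5711.6656 $


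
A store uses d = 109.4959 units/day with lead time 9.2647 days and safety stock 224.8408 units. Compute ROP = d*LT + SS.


d*LT = 109.4959 * 9.2647 = 1014.4467
ROP = 1014.4467 + 224.8408 = 1239.2875

1239.2875 units


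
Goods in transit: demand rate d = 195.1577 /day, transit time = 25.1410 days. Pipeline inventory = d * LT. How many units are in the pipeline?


Pipeline = 195.1577 * 25.1410 = 4906.4597

4906.4597 units


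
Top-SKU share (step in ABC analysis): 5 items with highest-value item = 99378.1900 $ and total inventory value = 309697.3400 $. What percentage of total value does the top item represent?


Top item = 99378.1900
Total = 309697.3400
Percentage = 99378.1900 / 309697.3400 * 100 = 32.0888

32.0888%


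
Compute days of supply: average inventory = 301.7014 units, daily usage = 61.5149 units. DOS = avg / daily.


DOS = 301.7014 / 61.5149 = 4.9045

4.9045 days


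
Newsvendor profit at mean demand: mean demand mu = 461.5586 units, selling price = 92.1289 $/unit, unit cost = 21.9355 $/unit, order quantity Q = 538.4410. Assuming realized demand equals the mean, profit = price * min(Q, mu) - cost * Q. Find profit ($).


Sales at mu = min(538.4410, 461.5586) = 461.5586
Revenue = 92.1289 * 461.5586 = 42522.8861
Total cost = 21.9355 * 538.4410 = 11810.9726
Profit = 42522.8861 - 11810.9726 = 30711.9135

30711.9135 $


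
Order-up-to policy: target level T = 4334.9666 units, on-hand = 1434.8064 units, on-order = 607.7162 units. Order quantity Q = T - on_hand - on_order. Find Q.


Inventory position = OH + OO = 1434.8064 + 607.7162 = 2042.5226
Q = 4334.9666 - 2042.5226 = 2292.4440

2292.4440 units


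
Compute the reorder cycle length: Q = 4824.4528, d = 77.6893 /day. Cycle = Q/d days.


Cycle = 4824.4528 / 77.6893 = 62.0993

62.0993 days


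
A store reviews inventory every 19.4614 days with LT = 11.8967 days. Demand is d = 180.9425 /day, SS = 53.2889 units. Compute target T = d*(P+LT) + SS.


P + LT = 31.3581
d*(P+LT) = 180.9425 * 31.3581 = 5674.0130
T = 5674.0130 + 53.2889 = 5727.3019

5727.3019 units


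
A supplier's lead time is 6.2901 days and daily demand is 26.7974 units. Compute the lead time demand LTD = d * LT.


LTD = 26.7974 * 6.2901 = 168.5583

168.5583 units


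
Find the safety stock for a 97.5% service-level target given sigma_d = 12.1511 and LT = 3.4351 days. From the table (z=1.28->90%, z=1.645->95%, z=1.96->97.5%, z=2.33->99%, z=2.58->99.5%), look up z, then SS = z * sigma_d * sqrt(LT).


From the table, SL = 97.5% corresponds to z = 1.96
sqrt(LT) = sqrt(3.4351) = 1.8534
SS = 1.96 * 12.1511 * 1.8534 = 44.1409

44.1409 units


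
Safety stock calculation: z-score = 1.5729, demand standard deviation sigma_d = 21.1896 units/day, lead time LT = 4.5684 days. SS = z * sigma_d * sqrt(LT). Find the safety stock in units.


sqrt(LT) = sqrt(4.5684) = 2.1374
SS = 1.5729 * 21.1896 * 2.1374 = 71.2371

71.2371 units


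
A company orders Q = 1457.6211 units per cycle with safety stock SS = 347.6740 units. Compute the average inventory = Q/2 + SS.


Q/2 = 728.8106
Avg = 728.8106 + 347.6740 = 1076.4846

1076.4846 units


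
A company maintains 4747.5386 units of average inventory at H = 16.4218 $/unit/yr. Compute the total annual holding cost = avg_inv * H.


Cost = 4747.5386 * 16.4218 = 77963.1294

77963.1294 $/yr


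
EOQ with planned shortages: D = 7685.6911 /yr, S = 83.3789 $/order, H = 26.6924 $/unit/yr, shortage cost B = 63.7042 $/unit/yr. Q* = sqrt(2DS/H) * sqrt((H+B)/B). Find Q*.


sqrt(2DS/H) = 219.1244
sqrt((H+B)/B) = 1.1912
Q* = 219.1244 * 1.1912 = 261.0254

261.0254 units


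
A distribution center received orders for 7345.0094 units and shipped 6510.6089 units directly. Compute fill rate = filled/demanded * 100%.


FR = 6510.6089 / 7345.0094 * 100 = 88.6399

88.6399%


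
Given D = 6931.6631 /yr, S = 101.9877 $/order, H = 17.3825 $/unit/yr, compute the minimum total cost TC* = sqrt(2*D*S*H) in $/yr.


2*D*S*H = 24576921.2575
TC* = sqrt(24576921.2575) = 4957.5116

4957.5116 $/yr


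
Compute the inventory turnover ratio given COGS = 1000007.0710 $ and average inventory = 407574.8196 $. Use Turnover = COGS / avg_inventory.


Turnover = 1000007.0710 / 407574.8196 = 2.4536

2.4536


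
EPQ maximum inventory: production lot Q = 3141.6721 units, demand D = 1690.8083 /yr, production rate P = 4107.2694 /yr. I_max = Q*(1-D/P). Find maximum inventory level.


D/P = 0.4117
1 - D/P = 0.5883
I_max = 3141.6721 * 0.5883 = 1848.3639

1848.3639 units


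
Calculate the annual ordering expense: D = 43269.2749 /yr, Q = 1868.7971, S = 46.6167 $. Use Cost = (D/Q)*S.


Number of orders = D/Q = 23.1535
Cost = 23.1535 * 46.6167 = 1079.3418

1079.3418 $/yr


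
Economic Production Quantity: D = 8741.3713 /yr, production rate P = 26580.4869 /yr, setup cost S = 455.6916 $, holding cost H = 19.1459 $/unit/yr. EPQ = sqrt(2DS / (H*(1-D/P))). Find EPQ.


1 - D/P = 1 - 0.3289 = 0.6711
H*(1-D/P) = 12.8495
2DS = 7966738.9478
EPQ = sqrt(620003.8875) = 787.4033

787.4033 units


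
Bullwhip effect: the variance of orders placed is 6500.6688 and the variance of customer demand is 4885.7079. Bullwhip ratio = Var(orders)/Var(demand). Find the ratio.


BW = 6500.6688 / 4885.7079 = 1.3305

1.3305


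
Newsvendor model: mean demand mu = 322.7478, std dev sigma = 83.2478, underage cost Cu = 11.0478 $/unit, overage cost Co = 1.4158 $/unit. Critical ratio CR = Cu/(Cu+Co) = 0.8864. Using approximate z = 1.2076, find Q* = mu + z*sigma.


CR = Cu/(Cu+Co) = 11.0478/(11.0478+1.4158) = 0.8864
z = 1.2076
Q* = 322.7478 + 1.2076 * 83.2478 = 423.2778

423.2778 units


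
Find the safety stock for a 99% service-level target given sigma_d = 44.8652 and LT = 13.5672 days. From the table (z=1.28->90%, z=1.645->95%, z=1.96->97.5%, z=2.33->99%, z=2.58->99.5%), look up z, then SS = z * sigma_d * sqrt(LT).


From the table, SL = 99% corresponds to z = 2.33
sqrt(LT) = sqrt(13.5672) = 3.6834
SS = 2.33 * 44.8652 * 3.6834 = 385.0443

385.0443 units


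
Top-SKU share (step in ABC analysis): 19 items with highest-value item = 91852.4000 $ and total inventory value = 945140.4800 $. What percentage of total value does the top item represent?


Top item = 91852.4000
Total = 945140.4800
Percentage = 91852.4000 / 945140.4800 * 100 = 9.7184

9.7184%


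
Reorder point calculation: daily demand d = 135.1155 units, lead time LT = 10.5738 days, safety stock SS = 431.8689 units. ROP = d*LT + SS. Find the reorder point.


d*LT = 135.1155 * 10.5738 = 1428.6843
ROP = 1428.6843 + 431.8689 = 1860.5532

1860.5532 units


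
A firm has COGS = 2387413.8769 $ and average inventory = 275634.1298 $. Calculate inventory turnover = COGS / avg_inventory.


Turnover = 2387413.8769 / 275634.1298 = 8.6615

8.6615


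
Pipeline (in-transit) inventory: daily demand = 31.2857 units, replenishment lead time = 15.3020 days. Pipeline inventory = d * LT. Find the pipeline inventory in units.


Pipeline = 31.2857 * 15.3020 = 478.7338

478.7338 units


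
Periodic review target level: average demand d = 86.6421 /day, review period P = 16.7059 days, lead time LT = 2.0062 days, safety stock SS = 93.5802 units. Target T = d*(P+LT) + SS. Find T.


P + LT = 18.7121
d*(P+LT) = 86.6421 * 18.7121 = 1621.2556
T = 1621.2556 + 93.5802 = 1714.8358

1714.8358 units


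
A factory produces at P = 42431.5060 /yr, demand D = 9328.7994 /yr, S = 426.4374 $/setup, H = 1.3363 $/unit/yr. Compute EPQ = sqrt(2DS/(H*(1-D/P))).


1 - D/P = 1 - 0.2199 = 0.7801
H*(1-D/P) = 1.0425
2DS = 7956297.9225
EPQ = sqrt(7631888.3791) = 2762.5873

2762.5873 units


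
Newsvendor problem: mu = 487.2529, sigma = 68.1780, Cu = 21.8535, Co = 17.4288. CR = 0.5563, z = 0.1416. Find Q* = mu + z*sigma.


CR = Cu/(Cu+Co) = 21.8535/(21.8535+17.4288) = 0.5563
z = 0.1416
Q* = 487.2529 + 0.1416 * 68.1780 = 496.9069

496.9069 units


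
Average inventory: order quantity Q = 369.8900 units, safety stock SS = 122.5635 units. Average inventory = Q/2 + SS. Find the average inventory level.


Q/2 = 184.9450
Avg = 184.9450 + 122.5635 = 307.5085

307.5085 units


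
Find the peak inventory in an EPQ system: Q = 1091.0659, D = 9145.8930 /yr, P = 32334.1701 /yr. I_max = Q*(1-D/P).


D/P = 0.2829
1 - D/P = 0.7171
I_max = 1091.0659 * 0.7171 = 782.4521

782.4521 units


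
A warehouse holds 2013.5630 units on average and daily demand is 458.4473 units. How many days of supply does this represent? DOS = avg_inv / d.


DOS = 2013.5630 / 458.4473 = 4.3921

4.3921 days


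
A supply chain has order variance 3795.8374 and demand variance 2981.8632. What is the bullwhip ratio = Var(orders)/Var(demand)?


BW = 3795.8374 / 2981.8632 = 1.2730

1.2730


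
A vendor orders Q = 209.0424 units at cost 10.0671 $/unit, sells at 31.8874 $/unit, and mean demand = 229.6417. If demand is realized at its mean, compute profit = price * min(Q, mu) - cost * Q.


Sales at mu = min(209.0424, 229.6417) = 209.0424
Revenue = 31.8874 * 209.0424 = 6665.8186
Total cost = 10.0671 * 209.0424 = 2104.4507
Profit = 6665.8186 - 2104.4507 = 4561.3679

4561.3679 $
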